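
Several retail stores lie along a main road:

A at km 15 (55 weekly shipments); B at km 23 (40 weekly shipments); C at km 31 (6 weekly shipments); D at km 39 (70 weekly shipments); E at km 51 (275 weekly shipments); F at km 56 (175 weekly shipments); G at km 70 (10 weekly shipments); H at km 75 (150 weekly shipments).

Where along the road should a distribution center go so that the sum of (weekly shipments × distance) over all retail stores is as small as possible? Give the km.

x = 51

For a sum of weighted absolute distances on a line, the optimum is the weighted median (not the mean). Total weight W = 781; half-weight = 390.5.
Sort by position and accumulate weight:
  km 15 (A, w=55) → cum 55
  km 23 (B, w=40) → cum 95
  km 31 (C, w=6) → cum 101
  km 39 (D, w=70) → cum 171
  km 51 (E, w=275) → cum 446  ≥ 390.5 → median here
  km 56 (F, w=175) → cum 621
  km 70 (G, w=10) → cum 631
  km 75 (H, w=150) → cum 781
Optimal location: km 51.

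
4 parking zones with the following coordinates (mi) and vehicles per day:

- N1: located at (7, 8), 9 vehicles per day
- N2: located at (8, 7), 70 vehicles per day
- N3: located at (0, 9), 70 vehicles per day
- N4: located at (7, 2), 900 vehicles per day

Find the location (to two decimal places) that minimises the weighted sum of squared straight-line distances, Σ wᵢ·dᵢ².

The minimiser of Σwᵢ‖p−pᵢ‖² is the weighted centroid p* = (Σwᵢpᵢ)/(Σwᵢ).
Σwᵢ = 1049.
Σwᵢxᵢ = 9·7 + 70·8 + 70·0 + 900·7 = 6923.
Σwᵢyᵢ = 9·8 + 70·7 + 70·9 + 900·2 = 2992.
x* = 6923/1049 = 6.60, y* = 2992/1049 = 2.85.

(6.60, 2.85)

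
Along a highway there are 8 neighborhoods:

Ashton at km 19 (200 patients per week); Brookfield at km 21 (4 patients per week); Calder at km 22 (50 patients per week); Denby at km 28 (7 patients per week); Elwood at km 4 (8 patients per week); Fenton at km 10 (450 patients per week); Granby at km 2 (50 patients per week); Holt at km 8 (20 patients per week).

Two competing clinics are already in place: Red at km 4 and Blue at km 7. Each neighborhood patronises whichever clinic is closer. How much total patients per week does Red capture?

The indifferent point is the midpoint (4+7)/2 = 5.5; neighborhoods left of it (closer to Red at 4) go to Red, those right go to Blue.
  Granby at 2 (w=50) → Red
  Elwood at 4 (w=8) → Red
  Holt at 8 (w=20) → Blue
  Fenton at 10 (w=450) → Blue
  Ashton at 19 (w=200) → Blue
  Brookfield at 21 (w=4) → Blue
  Calder at 22 (w=50) → Blue
  Denby at 28 (w=7) → Blue
Red captures 58; Blue captures 731.

58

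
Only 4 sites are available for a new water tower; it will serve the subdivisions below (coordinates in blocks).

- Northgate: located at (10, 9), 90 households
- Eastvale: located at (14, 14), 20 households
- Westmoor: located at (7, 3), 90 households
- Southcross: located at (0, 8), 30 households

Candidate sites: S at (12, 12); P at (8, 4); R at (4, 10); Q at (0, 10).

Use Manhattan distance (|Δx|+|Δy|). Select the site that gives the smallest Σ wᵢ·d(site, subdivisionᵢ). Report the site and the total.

P, total 1490 blocks

Total weighted distance at each candidate:
  S (12, 12): total = 2270
  P (8, 4): total = 1490
  R (4, 10): total = 1990
  Q (0, 10): total = 2670
Minimum is at P with total 1490 blocks.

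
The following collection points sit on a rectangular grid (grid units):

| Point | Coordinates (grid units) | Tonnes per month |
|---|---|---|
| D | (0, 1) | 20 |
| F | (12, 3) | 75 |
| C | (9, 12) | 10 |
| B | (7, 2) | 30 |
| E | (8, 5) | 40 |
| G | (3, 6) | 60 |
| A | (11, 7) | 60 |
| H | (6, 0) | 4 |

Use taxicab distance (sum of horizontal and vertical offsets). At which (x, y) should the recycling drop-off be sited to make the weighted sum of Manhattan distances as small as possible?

(8, 5)

Manhattan distance separates: Σwᵢ(|x−xᵢ|+|y−yᵢ|) = Σwᵢ|x−xᵢ| + Σwᵢ|y−yᵢ|, so x and y are optimised independently as 1-D weighted medians.
Total weight W = 299; half = 149.5.
x-coordinate, sorted with cumulative weight:
  x=0 (D, w=20) cum 20
  x=3 (G, w=60) cum 80
  x=6 (H, w=4) cum 84
  x=7 (B, w=30) cum 114
  x=8 (E, w=40) cum 154  ← median
  x=9 (C, w=10) cum 164
  x=11 (A, w=60) cum 224
  x=12 (F, w=75) cum 299
⇒ x* = 8
y-coordinate, sorted with cumulative weight:
  y=0 (H, w=4) cum 4
  y=1 (D, w=20) cum 24
  y=2 (B, w=30) cum 54
  y=3 (F, w=75) cum 129
  y=5 (E, w=40) cum 169  ← median
  y=6 (G, w=60) cum 229
  y=7 (A, w=60) cum 289
  y=12 (C, w=10) cum 299
⇒ y* = 5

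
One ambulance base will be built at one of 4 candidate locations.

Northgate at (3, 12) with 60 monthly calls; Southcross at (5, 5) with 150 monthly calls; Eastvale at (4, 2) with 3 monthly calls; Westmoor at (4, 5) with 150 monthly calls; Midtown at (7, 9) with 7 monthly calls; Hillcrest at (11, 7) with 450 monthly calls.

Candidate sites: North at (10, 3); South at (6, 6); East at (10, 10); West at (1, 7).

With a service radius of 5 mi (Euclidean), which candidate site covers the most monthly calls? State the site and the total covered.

East, covering 457

Coverage radius r = 5 mi; a point is covered iff (Δx)²+(Δy)² ≤ 5² = 25.
  North (10, 3): covers {Hillcrest} → 450
  South (6, 6): covers {Southcross, Eastvale, Westmoor, Midtown} → 310
  East (10, 10): covers {Midtown, Hillcrest} → 457
  West (1, 7): covers {Southcross, Westmoor} → 300
Maximum coverage at East: 457 monthly calls.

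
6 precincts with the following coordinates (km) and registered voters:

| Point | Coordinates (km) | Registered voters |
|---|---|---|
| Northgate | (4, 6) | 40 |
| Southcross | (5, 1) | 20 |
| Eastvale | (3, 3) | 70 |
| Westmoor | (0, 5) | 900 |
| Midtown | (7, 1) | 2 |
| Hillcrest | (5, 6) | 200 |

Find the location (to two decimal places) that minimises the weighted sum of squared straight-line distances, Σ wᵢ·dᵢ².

The minimiser of Σwᵢ‖p−pᵢ‖² is the weighted centroid p* = (Σwᵢpᵢ)/(Σwᵢ).
Σwᵢ = 1232.
Σwᵢxᵢ = 40·4 + 20·5 + 70·3 + 900·0 + 2·7 + 200·5 = 1484.
Σwᵢyᵢ = 40·6 + 20·1 + 70·3 + 900·5 + 2·1 + 200·6 = 6172.
x* = 1484/1232 = 1.20, y* = 6172/1232 = 5.01.

(1.20, 5.01)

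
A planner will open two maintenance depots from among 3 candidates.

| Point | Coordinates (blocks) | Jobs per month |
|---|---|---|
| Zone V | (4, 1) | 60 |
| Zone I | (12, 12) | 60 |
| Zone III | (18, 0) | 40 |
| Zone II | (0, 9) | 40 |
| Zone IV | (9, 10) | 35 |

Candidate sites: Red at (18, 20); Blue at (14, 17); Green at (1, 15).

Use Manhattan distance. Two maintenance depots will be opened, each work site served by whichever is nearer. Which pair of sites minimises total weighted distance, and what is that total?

Evaluate every pair (each demand assigned to the nearer of the two):
  {Blue, Green}: total = 2980
  {Red, Green}: total = 3395
  {Red, Blue}: total = 4080
Best pair: {Blue, Green} with total 2980.

{Blue, Green}, total 2980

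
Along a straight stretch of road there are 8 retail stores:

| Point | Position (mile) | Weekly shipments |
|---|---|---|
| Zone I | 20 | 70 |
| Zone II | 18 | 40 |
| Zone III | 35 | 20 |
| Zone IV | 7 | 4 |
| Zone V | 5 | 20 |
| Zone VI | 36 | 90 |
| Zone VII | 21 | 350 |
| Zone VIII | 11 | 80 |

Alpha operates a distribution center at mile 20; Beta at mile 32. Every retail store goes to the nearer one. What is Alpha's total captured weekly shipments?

The indifferent point is the midpoint (20+32)/2 = 26; retail stores left of it (closer to Alpha at 20) go to Alpha, those right go to Beta.
  Zone V at 5 (w=20) → Alpha
  Zone IV at 7 (w=4) → Alpha
  Zone VIII at 11 (w=80) → Alpha
  Zone II at 18 (w=40) → Alpha
  Zone I at 20 (w=70) → Alpha
  Zone VII at 21 (w=350) → Alpha
  Zone III at 35 (w=20) → Beta
  Zone VI at 36 (w=90) → Beta
Alpha captures 564; Beta captures 110.

564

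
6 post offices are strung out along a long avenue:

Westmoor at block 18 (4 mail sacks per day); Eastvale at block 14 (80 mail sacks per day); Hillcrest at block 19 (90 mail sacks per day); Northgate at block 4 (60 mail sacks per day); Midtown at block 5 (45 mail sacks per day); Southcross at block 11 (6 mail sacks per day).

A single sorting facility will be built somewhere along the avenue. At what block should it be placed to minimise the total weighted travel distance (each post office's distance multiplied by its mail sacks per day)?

For a sum of weighted absolute distances on a line, the optimum is the weighted median (not the mean). Total weight W = 285; half-weight = 142.5.
Sort by position and accumulate weight:
  block 4 (Northgate, w=60) → cum 60
  block 5 (Midtown, w=45) → cum 105
  block 11 (Southcross, w=6) → cum 111
  block 14 (Eastvale, w=80) → cum 191  ≥ 142.5 → median here
  block 18 (Westmoor, w=4) → cum 195
  block 19 (Hillcrest, w=90) → cum 285
Optimal location: block 14.

x = 14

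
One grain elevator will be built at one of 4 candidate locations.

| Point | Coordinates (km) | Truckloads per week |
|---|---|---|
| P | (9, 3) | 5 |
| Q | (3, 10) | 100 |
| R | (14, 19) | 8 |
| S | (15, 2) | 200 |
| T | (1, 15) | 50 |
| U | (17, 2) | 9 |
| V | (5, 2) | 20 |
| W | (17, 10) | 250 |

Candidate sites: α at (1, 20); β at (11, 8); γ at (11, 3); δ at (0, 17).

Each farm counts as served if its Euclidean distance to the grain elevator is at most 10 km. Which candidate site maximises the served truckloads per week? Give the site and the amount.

β, covering 584

Coverage radius r = 10 km; a point is covered iff (Δx)²+(Δy)² ≤ 10² = 100.
  α (1, 20): covers {T} → 50
  β (11, 8): covers {P, Q, S, U, V, W} → 584
  γ (11, 3): covers {P, S, U, V, W} → 484
  δ (0, 17): covers {Q, T} → 150
Maximum coverage at β: 584 truckloads per week.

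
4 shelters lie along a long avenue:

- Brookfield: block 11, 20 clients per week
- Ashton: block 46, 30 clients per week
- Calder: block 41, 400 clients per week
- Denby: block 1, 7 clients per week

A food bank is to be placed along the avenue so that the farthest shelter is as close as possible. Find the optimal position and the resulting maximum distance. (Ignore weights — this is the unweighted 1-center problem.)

The 1-center on a line is the midpoint of the two extreme points: leftmost at 1, rightmost at 46.
Optimal location = (1 + 46)/2 = 23.5; maximum distance = (46 − 1)/2 = 22.5.

location 23.5, max distance 22.5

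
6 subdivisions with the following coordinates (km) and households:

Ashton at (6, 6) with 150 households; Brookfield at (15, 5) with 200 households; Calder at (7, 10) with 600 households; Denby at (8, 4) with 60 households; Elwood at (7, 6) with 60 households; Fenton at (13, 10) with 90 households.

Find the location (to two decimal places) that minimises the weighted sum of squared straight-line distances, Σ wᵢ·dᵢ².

(8.77, 8.10)

The minimiser of Σwᵢ‖p−pᵢ‖² is the weighted centroid p* = (Σwᵢpᵢ)/(Σwᵢ).
Σwᵢ = 1160.
Σwᵢxᵢ = 150·6 + 200·15 + 600·7 + 60·8 + 60·7 + 90·13 = 10170.
Σwᵢyᵢ = 150·6 + 200·5 + 600·10 + 60·4 + 60·6 + 90·10 = 9400.
x* = 10170/1160 = 8.77, y* = 9400/1160 = 8.10.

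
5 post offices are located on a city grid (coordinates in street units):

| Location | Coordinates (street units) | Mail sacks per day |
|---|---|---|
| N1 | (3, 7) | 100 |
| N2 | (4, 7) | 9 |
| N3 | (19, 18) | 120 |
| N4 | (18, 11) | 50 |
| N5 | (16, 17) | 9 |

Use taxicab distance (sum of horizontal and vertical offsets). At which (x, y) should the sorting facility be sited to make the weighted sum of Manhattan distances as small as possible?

(18, 11)

Manhattan distance separates: Σwᵢ(|x−xᵢ|+|y−yᵢ|) = Σwᵢ|x−xᵢ| + Σwᵢ|y−yᵢ|, so x and y are optimised independently as 1-D weighted medians.
Total weight W = 288; half = 144.
x-coordinate, sorted with cumulative weight:
  x=3 (N1, w=100) cum 100
  x=4 (N2, w=9) cum 109
  x=16 (N5, w=9) cum 118
  x=18 (N4, w=50) cum 168  ← median
  x=19 (N3, w=120) cum 288
⇒ x* = 18
y-coordinate, sorted with cumulative weight:
  y=7 (N1, w=100) cum 100
  y=7 (N2, w=9) cum 109
  y=11 (N4, w=50) cum 159  ← median
  y=17 (N5, w=9) cum 168
  y=18 (N3, w=120) cum 288
⇒ y* = 11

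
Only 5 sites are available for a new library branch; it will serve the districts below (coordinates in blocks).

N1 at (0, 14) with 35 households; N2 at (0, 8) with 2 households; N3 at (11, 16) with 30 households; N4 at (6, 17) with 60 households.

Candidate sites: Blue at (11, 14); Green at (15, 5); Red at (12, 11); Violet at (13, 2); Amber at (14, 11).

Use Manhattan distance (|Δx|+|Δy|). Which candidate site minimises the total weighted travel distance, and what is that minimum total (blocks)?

Blue, total 959 blocks

Total weighted distance at each candidate:
  Blue (11, 14): total = 959
  Green (15, 5): total = 2586
  Red (12, 11): total = 1455
  Violet (13, 2): total = 2713
  Amber (14, 11): total = 1709
Minimum is at Blue with total 959 blocks.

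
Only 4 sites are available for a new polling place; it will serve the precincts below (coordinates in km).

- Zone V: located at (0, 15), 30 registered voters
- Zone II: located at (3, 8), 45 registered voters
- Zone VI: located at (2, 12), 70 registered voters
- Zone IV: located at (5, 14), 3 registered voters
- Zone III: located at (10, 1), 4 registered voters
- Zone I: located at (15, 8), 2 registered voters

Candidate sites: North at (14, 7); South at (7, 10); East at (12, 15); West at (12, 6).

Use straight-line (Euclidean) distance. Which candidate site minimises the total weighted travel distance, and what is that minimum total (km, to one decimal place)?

Total weighted distance at each candidate:
  North (14, 7): total = 1956.7
  South (7, 10): total = 904.1
  East (12, 15): total = 1696.9
  West (12, 6): total = 1741.9
Minimum is at South with total 904.1 km.

South, total 904.1 km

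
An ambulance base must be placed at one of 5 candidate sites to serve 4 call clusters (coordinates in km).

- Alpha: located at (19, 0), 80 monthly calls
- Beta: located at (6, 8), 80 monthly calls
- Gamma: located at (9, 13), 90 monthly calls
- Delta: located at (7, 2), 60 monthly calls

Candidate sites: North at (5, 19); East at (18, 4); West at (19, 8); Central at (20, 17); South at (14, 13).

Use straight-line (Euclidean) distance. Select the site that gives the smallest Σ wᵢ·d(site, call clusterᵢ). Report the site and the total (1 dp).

Total weighted distance at each candidate:
  North (5, 19): total = 4447.7
  East (18, 4): total = 3158.1
  West (19, 8): total = 3491.2
  Central (20, 17): total = 4938.2
  South (14, 13): total = 3101.3
Minimum is at South with total 3101.3 km.

South, total 3101.3 km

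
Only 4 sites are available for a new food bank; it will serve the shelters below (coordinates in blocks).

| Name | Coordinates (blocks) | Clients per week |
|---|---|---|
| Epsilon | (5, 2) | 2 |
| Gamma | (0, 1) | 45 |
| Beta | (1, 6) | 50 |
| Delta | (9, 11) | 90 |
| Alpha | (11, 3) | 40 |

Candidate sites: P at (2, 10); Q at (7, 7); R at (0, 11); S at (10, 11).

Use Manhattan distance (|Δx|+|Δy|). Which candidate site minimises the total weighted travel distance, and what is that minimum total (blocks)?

Q, total 1809 blocks

Total weighted distance at each candidate:
  P (2, 10): total = 2127
  Q (7, 7): total = 1809
  R (0, 11): total = 2348
  S (10, 11): total = 2078
Minimum is at Q with total 1809 blocks.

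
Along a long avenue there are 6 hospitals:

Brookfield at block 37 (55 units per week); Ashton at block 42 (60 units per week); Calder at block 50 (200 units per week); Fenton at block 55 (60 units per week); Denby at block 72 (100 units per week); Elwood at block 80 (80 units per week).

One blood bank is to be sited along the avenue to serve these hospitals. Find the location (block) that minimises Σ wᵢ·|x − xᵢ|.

For a sum of weighted absolute distances on a line, the optimum is the weighted median (not the mean). Total weight W = 555; half-weight = 277.5.
Sort by position and accumulate weight:
  block 37 (Brookfield, w=55) → cum 55
  block 42 (Ashton, w=60) → cum 115
  block 50 (Calder, w=200) → cum 315  ≥ 277.5 → median here
  block 55 (Fenton, w=60) → cum 375
  block 72 (Denby, w=100) → cum 475
  block 80 (Elwood, w=80) → cum 555
Optimal location: block 50.

x = 50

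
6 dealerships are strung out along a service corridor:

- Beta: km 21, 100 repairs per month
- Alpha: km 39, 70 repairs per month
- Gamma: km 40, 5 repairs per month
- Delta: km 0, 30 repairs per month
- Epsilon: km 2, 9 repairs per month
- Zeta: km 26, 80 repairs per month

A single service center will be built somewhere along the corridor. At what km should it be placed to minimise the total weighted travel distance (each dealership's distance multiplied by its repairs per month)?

For a sum of weighted absolute distances on a line, the optimum is the weighted median (not the mean). Total weight W = 294; half-weight = 147.
Sort by position and accumulate weight:
  km 0 (Delta, w=30) → cum 30
  km 2 (Epsilon, w=9) → cum 39
  km 21 (Beta, w=100) → cum 139
  km 26 (Zeta, w=80) → cum 219  ≥ 147 → median here
  km 39 (Alpha, w=70) → cum 289
  km 40 (Gamma, w=5) → cum 294
Optimal location: km 26.

x = 26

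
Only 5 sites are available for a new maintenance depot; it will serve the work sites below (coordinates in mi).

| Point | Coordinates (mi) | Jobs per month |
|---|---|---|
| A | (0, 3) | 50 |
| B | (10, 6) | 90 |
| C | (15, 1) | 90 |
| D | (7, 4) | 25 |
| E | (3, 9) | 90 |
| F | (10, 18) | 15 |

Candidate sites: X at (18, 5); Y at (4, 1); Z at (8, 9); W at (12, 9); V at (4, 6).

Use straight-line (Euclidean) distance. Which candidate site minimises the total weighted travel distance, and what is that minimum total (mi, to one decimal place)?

Total weighted distance at each candidate:
  X (18, 5): total = 3983.4
  Y (4, 1): total = 3018.6
  Z (8, 9): total = 2497.0
  W (12, 9): total = 2889.4
  V (4, 6): total = 2453.5
Minimum is at V with total 2453.5 mi.

V, total 2453.5 mi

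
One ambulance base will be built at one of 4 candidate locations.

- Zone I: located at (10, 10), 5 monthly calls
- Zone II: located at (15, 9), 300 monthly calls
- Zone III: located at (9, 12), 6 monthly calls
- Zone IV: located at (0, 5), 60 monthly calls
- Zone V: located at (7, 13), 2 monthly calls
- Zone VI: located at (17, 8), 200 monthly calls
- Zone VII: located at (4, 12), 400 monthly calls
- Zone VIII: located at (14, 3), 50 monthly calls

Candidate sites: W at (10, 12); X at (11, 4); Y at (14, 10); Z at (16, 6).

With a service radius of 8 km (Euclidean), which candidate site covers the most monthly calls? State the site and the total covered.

Coverage radius r = 8 km; a point is covered iff (Δx)²+(Δy)² ≤ 8² = 64.
  W (10, 12): covers {Zone I, Zone II, Zone III, Zone V, Zone VII} → 713
  X (11, 4): covers {Zone I, Zone II, Zone VI, Zone VIII} → 555
  Y (14, 10): covers {Zone I, Zone II, Zone III, Zone V, Zone VI, Zone VIII} → 563
  Z (16, 6): covers {Zone I, Zone II, Zone VI, Zone VIII} → 555
Maximum coverage at W: 713 monthly calls.

W, covering 713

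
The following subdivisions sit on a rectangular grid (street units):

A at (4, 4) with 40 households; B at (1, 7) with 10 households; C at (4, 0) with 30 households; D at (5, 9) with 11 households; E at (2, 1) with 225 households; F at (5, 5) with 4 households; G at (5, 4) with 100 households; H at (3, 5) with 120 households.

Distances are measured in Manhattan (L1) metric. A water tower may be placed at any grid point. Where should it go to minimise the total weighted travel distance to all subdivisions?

(3, 4)

Manhattan distance separates: Σwᵢ(|x−xᵢ|+|y−yᵢ|) = Σwᵢ|x−xᵢ| + Σwᵢ|y−yᵢ|, so x and y are optimised independently as 1-D weighted medians.
Total weight W = 540; half = 270.
x-coordinate, sorted with cumulative weight:
  x=1 (B, w=10) cum 10
  x=2 (E, w=225) cum 235
  x=3 (H, w=120) cum 355  ← median
  x=4 (A, w=40) cum 395
  x=4 (C, w=30) cum 425
  x=5 (D, w=11) cum 436
  x=5 (F, w=4) cum 440
  x=5 (G, w=100) cum 540
⇒ x* = 3
y-coordinate, sorted with cumulative weight:
  y=0 (C, w=30) cum 30
  y=1 (E, w=225) cum 255
  y=4 (A, w=40) cum 295  ← median
  y=4 (G, w=100) cum 395
  y=5 (F, w=4) cum 399
  y=5 (H, w=120) cum 519
  y=7 (B, w=10) cum 529
  y=9 (D, w=11) cum 540
⇒ y* = 4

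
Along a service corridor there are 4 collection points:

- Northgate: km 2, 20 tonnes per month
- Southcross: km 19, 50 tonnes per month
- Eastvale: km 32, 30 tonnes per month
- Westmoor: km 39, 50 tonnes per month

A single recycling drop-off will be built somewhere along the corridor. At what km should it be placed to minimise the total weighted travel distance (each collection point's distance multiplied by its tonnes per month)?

x = 32

For a sum of weighted absolute distances on a line, the optimum is the weighted median (not the mean). Total weight W = 150; half-weight = 75.
Sort by position and accumulate weight:
  km 2 (Northgate, w=20) → cum 20
  km 19 (Southcross, w=50) → cum 70
  km 32 (Eastvale, w=30) → cum 100  ≥ 75 → median here
  km 39 (Westmoor, w=50) → cum 150
Optimal location: km 32.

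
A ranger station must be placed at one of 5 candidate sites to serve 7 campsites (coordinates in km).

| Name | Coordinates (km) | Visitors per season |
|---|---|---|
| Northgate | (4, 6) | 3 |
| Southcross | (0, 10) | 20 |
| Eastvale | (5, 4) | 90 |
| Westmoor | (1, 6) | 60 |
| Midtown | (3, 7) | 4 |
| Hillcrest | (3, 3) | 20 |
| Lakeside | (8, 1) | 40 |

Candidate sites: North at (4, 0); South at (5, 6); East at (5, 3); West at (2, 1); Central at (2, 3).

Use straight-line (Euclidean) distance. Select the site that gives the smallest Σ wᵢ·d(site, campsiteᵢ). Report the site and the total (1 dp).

East, total 773.6 km

Total weighted distance at each candidate:
  North (4, 0): total = 1263.4
  South (5, 6): total = 865.4
  East (5, 3): total = 773.6
  West (2, 1): total = 1197.4
  Central (2, 3): total = 920.2
Minimum is at East with total 773.6 km.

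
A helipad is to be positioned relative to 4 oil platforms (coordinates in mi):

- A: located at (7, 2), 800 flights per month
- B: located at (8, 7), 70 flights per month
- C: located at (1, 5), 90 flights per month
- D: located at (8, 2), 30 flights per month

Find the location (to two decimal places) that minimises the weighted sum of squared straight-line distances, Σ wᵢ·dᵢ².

The minimiser of Σwᵢ‖p−pᵢ‖² is the weighted centroid p* = (Σwᵢpᵢ)/(Σwᵢ).
Σwᵢ = 990.
Σwᵢxᵢ = 800·7 + 70·8 + 90·1 + 30·8 = 6490.
Σwᵢyᵢ = 800·2 + 70·7 + 90·5 + 30·2 = 2600.
x* = 6490/990 = 6.56, y* = 2600/990 = 2.63.

(6.56, 2.63)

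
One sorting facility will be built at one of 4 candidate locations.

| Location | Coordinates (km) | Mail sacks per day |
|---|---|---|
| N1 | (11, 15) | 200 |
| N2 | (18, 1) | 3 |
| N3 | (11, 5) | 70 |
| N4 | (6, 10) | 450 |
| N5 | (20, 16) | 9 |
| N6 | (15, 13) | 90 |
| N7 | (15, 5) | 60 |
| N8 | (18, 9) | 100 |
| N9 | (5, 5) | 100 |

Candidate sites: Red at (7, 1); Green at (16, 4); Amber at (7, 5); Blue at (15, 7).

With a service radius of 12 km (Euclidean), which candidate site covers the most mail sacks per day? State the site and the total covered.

Blue, covering 1082

Coverage radius r = 12 km; a point is covered iff (Δx)²+(Δy)² ≤ 12² = 144.
  Red (7, 1): covers {N2, N3, N4, N7, N9} → 683
  Green (16, 4): covers {N2, N3, N4, N6, N7, N8, N9} → 873
  Amber (7, 5): covers {N1, N2, N3, N4, N6, N7, N8, N9} → 1073
  Blue (15, 7): covers {N1, N2, N3, N4, N5, N6, N7, N8, N9} → 1082
Maximum coverage at Blue: 1082 mail sacks per day.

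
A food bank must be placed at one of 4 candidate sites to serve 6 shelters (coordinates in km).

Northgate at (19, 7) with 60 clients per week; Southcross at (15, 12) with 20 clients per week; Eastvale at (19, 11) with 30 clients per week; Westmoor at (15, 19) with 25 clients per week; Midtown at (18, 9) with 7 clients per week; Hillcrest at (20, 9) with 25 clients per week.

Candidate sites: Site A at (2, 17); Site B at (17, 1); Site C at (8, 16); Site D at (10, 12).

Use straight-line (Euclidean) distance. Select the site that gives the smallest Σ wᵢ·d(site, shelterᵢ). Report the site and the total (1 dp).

Total weighted distance at each candidate:
  Site A (2, 17): total = 2949.3
  Site B (17, 1): total = 1631.8
  Site C (8, 16): total = 1999.6
  Site D (10, 12): total = 1525.3
Minimum is at Site D with total 1525.3 km.

Site D, total 1525.3 km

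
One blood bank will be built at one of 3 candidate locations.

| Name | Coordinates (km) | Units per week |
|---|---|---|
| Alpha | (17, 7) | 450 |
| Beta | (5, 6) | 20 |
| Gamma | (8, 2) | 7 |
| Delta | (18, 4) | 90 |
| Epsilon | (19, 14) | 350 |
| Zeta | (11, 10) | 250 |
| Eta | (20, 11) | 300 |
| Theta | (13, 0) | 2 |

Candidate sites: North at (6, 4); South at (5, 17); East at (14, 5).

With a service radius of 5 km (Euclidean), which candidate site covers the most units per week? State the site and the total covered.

East, covering 540

Coverage radius r = 5 km; a point is covered iff (Δx)²+(Δy)² ≤ 5² = 25.
  North (6, 4): covers {Beta, Gamma} → 27
  South (5, 17): covers {none} → 0
  East (14, 5): covers {Alpha, Delta} → 540
Maximum coverage at East: 540 units per week.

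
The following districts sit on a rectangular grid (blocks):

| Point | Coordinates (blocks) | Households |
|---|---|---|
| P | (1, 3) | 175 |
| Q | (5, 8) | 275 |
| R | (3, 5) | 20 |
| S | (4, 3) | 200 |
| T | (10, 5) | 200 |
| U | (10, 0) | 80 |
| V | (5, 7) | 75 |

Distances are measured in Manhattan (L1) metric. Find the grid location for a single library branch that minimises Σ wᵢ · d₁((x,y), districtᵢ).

Manhattan distance separates: Σwᵢ(|x−xᵢ|+|y−yᵢ|) = Σwᵢ|x−xᵢ| + Σwᵢ|y−yᵢ|, so x and y are optimised independently as 1-D weighted medians.
Total weight W = 1025; half = 512.5.
x-coordinate, sorted with cumulative weight:
  x=1 (P, w=175) cum 175
  x=3 (R, w=20) cum 195
  x=4 (S, w=200) cum 395
  x=5 (Q, w=275) cum 670  ← median
  x=5 (V, w=75) cum 745
  x=10 (T, w=200) cum 945
  x=10 (U, w=80) cum 1025
⇒ x* = 5
y-coordinate, sorted with cumulative weight:
  y=0 (U, w=80) cum 80
  y=3 (P, w=175) cum 255
  y=3 (S, w=200) cum 455
  y=5 (R, w=20) cum 475
  y=5 (T, w=200) cum 675  ← median
  y=7 (V, w=75) cum 750
  y=8 (Q, w=275) cum 1025
⇒ y* = 5

(5, 5)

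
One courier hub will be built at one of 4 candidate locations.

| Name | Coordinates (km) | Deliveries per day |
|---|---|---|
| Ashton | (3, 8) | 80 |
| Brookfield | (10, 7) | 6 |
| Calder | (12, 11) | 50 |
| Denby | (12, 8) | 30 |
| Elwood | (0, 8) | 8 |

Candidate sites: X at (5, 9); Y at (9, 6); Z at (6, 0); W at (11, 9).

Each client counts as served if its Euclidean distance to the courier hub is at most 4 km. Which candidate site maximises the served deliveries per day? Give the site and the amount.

Coverage radius r = 4 km; a point is covered iff (Δx)²+(Δy)² ≤ 4² = 16.
  X (5, 9): covers {Ashton} → 80
  Y (9, 6): covers {Brookfield, Denby} → 36
  Z (6, 0): covers {none} → 0
  W (11, 9): covers {Brookfield, Calder, Denby} → 86
Maximum coverage at W: 86 deliveries per day.

W, covering 86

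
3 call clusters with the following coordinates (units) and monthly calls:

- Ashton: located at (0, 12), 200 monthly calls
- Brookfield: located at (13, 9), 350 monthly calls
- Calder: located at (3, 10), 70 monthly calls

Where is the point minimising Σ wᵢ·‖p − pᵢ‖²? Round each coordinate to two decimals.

The minimiser of Σwᵢ‖p−pᵢ‖² is the weighted centroid p* = (Σwᵢpᵢ)/(Σwᵢ).
Σwᵢ = 620.
Σwᵢxᵢ = 200·0 + 350·13 + 70·3 = 4760.
Σwᵢyᵢ = 200·12 + 350·9 + 70·10 = 6250.
x* = 4760/620 = 7.68, y* = 6250/620 = 10.08.

(7.68, 10.08)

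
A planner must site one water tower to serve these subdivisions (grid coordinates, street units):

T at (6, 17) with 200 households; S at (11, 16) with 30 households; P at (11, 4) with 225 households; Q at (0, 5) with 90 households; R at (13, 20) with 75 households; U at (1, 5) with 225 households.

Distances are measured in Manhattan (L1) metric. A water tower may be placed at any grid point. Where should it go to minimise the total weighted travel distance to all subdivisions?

Manhattan distance separates: Σwᵢ(|x−xᵢ|+|y−yᵢ|) = Σwᵢ|x−xᵢ| + Σwᵢ|y−yᵢ|, so x and y are optimised independently as 1-D weighted medians.
Total weight W = 845; half = 422.5.
x-coordinate, sorted with cumulative weight:
  x=0 (Q, w=90) cum 90
  x=1 (U, w=225) cum 315
  x=6 (T, w=200) cum 515  ← median
  x=11 (S, w=30) cum 545
  x=11 (P, w=225) cum 770
  x=13 (R, w=75) cum 845
⇒ x* = 6
y-coordinate, sorted with cumulative weight:
  y=4 (P, w=225) cum 225
  y=5 (Q, w=90) cum 315
  y=5 (U, w=225) cum 540  ← median
  y=16 (S, w=30) cum 570
  y=17 (T, w=200) cum 770
  y=20 (R, w=75) cum 845
⇒ y* = 5

(6, 5)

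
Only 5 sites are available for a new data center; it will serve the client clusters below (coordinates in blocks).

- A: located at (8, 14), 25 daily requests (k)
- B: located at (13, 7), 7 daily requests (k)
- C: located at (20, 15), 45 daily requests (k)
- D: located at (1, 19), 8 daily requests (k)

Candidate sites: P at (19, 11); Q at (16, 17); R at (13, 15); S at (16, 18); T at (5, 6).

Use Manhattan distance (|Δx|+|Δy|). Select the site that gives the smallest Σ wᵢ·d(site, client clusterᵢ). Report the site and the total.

Total weighted distance at each candidate:
  P (19, 11): total = 853
  Q (16, 17): total = 772
  R (13, 15): total = 649
  S (16, 18): total = 841
  T (5, 6): total = 1554
Minimum is at R with total 649 blocks.

R, total 649 blocks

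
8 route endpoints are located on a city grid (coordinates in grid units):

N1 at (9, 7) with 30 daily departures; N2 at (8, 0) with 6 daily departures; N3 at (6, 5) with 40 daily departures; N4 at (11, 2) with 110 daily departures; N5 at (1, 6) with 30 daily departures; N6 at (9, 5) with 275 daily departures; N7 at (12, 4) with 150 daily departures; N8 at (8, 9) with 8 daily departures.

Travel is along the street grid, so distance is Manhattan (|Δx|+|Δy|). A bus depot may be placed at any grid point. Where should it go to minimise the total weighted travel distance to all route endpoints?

Manhattan distance separates: Σwᵢ(|x−xᵢ|+|y−yᵢ|) = Σwᵢ|x−xᵢ| + Σwᵢ|y−yᵢ|, so x and y are optimised independently as 1-D weighted medians.
Total weight W = 649; half = 324.5.
x-coordinate, sorted with cumulative weight:
  x=1 (N5, w=30) cum 30
  x=6 (N3, w=40) cum 70
  x=8 (N2, w=6) cum 76
  x=8 (N8, w=8) cum 84
  x=9 (N1, w=30) cum 114
  x=9 (N6, w=275) cum 389  ← median
  x=11 (N4, w=110) cum 499
  x=12 (N7, w=150) cum 649
⇒ x* = 9
y-coordinate, sorted with cumulative weight:
  y=0 (N2, w=6) cum 6
  y=2 (N4, w=110) cum 116
  y=4 (N7, w=150) cum 266
  y=5 (N3, w=40) cum 306
  y=5 (N6, w=275) cum 581  ← median
  y=6 (N5, w=30) cum 611
  y=7 (N1, w=30) cum 641
  y=9 (N8, w=8) cum 649
⇒ y* = 5

(9, 5)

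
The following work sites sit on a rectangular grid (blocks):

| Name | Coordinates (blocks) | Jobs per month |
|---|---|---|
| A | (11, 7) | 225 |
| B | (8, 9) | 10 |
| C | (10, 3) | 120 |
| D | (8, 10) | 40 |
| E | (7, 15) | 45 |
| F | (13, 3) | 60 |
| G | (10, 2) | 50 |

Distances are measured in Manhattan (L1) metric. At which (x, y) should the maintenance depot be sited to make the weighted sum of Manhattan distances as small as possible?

Manhattan distance separates: Σwᵢ(|x−xᵢ|+|y−yᵢ|) = Σwᵢ|x−xᵢ| + Σwᵢ|y−yᵢ|, so x and y are optimised independently as 1-D weighted medians.
Total weight W = 550; half = 275.
x-coordinate, sorted with cumulative weight:
  x=7 (E, w=45) cum 45
  x=8 (B, w=10) cum 55
  x=8 (D, w=40) cum 95
  x=10 (C, w=120) cum 215
  x=10 (G, w=50) cum 265
  x=11 (A, w=225) cum 490  ← median
  x=13 (F, w=60) cum 550
⇒ x* = 11
y-coordinate, sorted with cumulative weight:
  y=2 (G, w=50) cum 50
  y=3 (C, w=120) cum 170
  y=3 (F, w=60) cum 230
  y=7 (A, w=225) cum 455  ← median
  y=9 (B, w=10) cum 465
  y=10 (D, w=40) cum 505
  y=15 (E, w=45) cum 550
⇒ y* = 7

(11, 7)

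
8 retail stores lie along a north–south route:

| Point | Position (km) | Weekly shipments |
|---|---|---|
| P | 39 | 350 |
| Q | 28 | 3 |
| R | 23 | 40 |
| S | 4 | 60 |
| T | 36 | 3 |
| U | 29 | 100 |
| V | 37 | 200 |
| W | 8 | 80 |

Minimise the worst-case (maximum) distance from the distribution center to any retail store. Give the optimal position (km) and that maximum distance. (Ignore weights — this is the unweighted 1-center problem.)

The 1-center on a line is the midpoint of the two extreme points: leftmost at 4, rightmost at 39.
Optimal location = (4 + 39)/2 = 21.5; maximum distance = (39 − 4)/2 = 17.5.

location 21.5, max distance 17.5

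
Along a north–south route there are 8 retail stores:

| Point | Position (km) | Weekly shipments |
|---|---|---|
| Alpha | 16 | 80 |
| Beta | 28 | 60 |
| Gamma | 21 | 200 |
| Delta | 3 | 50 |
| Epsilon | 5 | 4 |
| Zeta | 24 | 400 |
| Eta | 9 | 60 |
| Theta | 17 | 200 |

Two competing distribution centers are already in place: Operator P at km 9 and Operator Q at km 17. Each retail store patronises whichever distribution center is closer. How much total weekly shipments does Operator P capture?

The indifferent point is the midpoint (9+17)/2 = 13; retail stores left of it (closer to Operator P at 9) go to Operator P, those right go to Operator Q.
  Delta at 3 (w=50) → Operator P
  Epsilon at 5 (w=4) → Operator P
  Eta at 9 (w=60) → Operator P
  Alpha at 16 (w=80) → Operator Q
  Theta at 17 (w=200) → Operator Q
  Gamma at 21 (w=200) → Operator Q
  Zeta at 24 (w=400) → Operator Q
  Beta at 28 (w=60) → Operator Q
Operator P captures 114; Operator Q captures 940.

114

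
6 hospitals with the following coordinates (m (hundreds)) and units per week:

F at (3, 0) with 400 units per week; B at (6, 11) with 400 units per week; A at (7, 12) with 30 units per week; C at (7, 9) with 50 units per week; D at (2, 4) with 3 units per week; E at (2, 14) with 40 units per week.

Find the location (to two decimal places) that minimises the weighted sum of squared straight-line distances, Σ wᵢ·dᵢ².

(4.60, 6.26)

The minimiser of Σwᵢ‖p−pᵢ‖² is the weighted centroid p* = (Σwᵢpᵢ)/(Σwᵢ).
Σwᵢ = 923.
Σwᵢxᵢ = 400·3 + 400·6 + 30·7 + 50·7 + 3·2 + 40·2 = 4246.
Σwᵢyᵢ = 400·0 + 400·11 + 30·12 + 50·9 + 3·4 + 40·14 = 5782.
x* = 4246/923 = 4.60, y* = 5782/923 = 6.26.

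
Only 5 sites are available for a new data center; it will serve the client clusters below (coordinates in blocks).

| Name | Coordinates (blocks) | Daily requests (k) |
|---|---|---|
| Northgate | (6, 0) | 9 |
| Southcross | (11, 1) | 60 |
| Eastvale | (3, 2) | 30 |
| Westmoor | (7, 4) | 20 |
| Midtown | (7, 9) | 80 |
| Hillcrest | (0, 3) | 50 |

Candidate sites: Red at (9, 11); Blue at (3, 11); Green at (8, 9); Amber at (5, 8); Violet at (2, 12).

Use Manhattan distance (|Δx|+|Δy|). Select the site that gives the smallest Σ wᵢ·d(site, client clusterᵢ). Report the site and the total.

Amber, total 1961 blocks

Total weighted distance at each candidate:
  Red (9, 11): total = 2646
  Blue (3, 11): total = 2726
  Green (8, 9): total = 2019
  Amber (5, 8): total = 1961
  Violet (2, 12): total = 3124
Minimum is at Amber with total 1961 blocks.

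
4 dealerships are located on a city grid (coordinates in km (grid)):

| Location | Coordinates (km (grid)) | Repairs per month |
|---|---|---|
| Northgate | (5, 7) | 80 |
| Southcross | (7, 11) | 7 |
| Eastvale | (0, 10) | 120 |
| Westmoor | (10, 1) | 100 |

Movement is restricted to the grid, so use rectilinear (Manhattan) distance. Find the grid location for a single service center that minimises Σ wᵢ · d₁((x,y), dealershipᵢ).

(5, 7)

Manhattan distance separates: Σwᵢ(|x−xᵢ|+|y−yᵢ|) = Σwᵢ|x−xᵢ| + Σwᵢ|y−yᵢ|, so x and y are optimised independently as 1-D weighted medians.
Total weight W = 307; half = 153.5.
x-coordinate, sorted with cumulative weight:
  x=0 (Eastvale, w=120) cum 120
  x=5 (Northgate, w=80) cum 200  ← median
  x=7 (Southcross, w=7) cum 207
  x=10 (Westmoor, w=100) cum 307
⇒ x* = 5
y-coordinate, sorted with cumulative weight:
  y=1 (Westmoor, w=100) cum 100
  y=7 (Northgate, w=80) cum 180  ← median
  y=10 (Eastvale, w=120) cum 300
  y=11 (Southcross, w=7) cum 307
⇒ y* = 7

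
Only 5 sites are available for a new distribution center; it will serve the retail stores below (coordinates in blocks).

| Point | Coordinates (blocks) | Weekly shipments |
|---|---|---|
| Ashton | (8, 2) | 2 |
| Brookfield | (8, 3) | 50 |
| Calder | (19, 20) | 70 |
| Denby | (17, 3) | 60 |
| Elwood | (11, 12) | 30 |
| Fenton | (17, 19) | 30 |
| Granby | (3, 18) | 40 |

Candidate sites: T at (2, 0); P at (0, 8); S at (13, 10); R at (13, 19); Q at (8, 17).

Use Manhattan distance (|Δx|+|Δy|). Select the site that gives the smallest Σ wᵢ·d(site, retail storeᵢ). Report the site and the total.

R, total 3614 blocks

Total weighted distance at each candidate:
  T (2, 0): total = 6546
  P (0, 8): total = 5978
  S (13, 10): total = 3636
  R (13, 19): total = 3614
  Q (8, 17): total = 3900
Minimum is at R with total 3614 blocks.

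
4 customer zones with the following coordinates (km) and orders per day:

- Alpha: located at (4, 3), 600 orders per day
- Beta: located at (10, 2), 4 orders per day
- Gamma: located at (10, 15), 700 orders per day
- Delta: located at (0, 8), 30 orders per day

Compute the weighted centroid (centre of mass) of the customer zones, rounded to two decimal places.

The minimiser of Σwᵢ‖p−pᵢ‖² is the weighted centroid p* = (Σwᵢpᵢ)/(Σwᵢ).
Σwᵢ = 1334.
Σwᵢxᵢ = 600·4 + 4·10 + 700·10 + 30·0 = 9440.
Σwᵢyᵢ = 600·3 + 4·2 + 700·15 + 30·8 = 12548.
x* = 9440/1334 = 7.08, y* = 12548/1334 = 9.41.

(7.08, 9.41)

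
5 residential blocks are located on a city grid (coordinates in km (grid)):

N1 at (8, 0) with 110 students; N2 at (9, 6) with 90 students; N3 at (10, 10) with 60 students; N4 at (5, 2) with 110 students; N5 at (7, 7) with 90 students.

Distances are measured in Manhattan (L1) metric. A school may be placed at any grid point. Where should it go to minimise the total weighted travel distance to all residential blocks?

Manhattan distance separates: Σwᵢ(|x−xᵢ|+|y−yᵢ|) = Σwᵢ|x−xᵢ| + Σwᵢ|y−yᵢ|, so x and y are optimised independently as 1-D weighted medians.
Total weight W = 460; half = 230.
x-coordinate, sorted with cumulative weight:
  x=5 (N4, w=110) cum 110
  x=7 (N5, w=90) cum 200
  x=8 (N1, w=110) cum 310  ← median
  x=9 (N2, w=90) cum 400
  x=10 (N3, w=60) cum 460
⇒ x* = 8
y-coordinate, sorted with cumulative weight:
  y=0 (N1, w=110) cum 110
  y=2 (N4, w=110) cum 220
  y=6 (N2, w=90) cum 310  ← median
  y=7 (N5, w=90) cum 400
  y=10 (N3, w=60) cum 460
⇒ y* = 6

(8, 6)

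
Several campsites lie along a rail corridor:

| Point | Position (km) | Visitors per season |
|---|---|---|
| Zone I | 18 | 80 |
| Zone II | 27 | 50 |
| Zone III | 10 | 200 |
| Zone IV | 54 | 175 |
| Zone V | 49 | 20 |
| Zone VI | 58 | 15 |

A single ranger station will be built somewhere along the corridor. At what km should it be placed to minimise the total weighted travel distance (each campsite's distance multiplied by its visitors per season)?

x = 18

For a sum of weighted absolute distances on a line, the optimum is the weighted median (not the mean). Total weight W = 540; half-weight = 270.
Sort by position and accumulate weight:
  km 10 (Zone III, w=200) → cum 200
  km 18 (Zone I, w=80) → cum 280  ≥ 270 → median here
  km 27 (Zone II, w=50) → cum 330
  km 49 (Zone V, w=20) → cum 350
  km 54 (Zone IV, w=175) → cum 525
  km 58 (Zone VI, w=15) → cum 540
Optimal location: km 18.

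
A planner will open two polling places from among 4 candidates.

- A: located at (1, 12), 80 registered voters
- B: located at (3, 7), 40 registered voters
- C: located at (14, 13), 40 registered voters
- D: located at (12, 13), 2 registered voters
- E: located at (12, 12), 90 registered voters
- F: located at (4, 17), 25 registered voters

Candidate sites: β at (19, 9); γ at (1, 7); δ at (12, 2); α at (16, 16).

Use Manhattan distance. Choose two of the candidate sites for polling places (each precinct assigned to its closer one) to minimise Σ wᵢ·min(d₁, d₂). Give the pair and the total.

{γ, α}, total 1739

Evaluate every pair (each demand assigned to the nearer of the two):
  {γ, α}: total = 1739
  {β, γ}: total = 2087
  {γ, δ}: total = 2247
  {δ, α}: total = 3339
  {β, α}: total = 3499
  {β, δ}: total = 4097
Best pair: {γ, α} with total 1739.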